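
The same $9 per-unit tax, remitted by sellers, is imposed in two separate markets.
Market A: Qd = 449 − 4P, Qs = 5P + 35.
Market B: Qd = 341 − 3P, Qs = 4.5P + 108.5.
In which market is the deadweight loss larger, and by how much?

Market A, by $17.1.

Market A: pre-tax P* = $46, Q* = 265; post-tax Q = 245; deadweight loss = $90.
Market B: pre-tax P* = $31, Q* = 248; post-tax Q = 231.8; deadweight loss = $72.9.
Difference: $90 vs $72.9 → market A is larger by $17.1.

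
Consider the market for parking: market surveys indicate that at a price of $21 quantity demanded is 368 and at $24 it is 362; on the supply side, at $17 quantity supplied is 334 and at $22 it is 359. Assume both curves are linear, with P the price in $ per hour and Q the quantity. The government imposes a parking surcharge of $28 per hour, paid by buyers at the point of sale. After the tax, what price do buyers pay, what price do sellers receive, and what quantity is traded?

Buyers pay $43; sellers receive $15; quantity = 324.

Demand slope: (362 − 368)/(24 − 21) = -2, so Qd = 410 − 2P.
Supply slope: (359 − 334)/(22 − 17) = 5, so Qs = 5P + 249.
Before the tax: set 410 − 2P = 5P + 249 → P* = $23, Q* = 364.
With the tax collected from buyers, demand (in seller-price terms) shifts: Qd = 410 − 2(P + 28).
New equilibrium: buyers pay $43, sellers receive $15, Q = 324. (Wedge: Pb − Ps = 28.)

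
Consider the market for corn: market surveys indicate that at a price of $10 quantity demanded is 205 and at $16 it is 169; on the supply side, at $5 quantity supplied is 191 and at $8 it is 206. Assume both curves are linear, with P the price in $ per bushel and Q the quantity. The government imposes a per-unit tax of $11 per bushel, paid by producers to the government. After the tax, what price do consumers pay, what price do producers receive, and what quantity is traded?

Demand slope: (169 − 205)/(16 − 10) = -6, so Qd = 265 − 6P.
Supply slope: (206 − 191)/(8 − 5) = 5, so Qs = 5P + 166.
Before the tax: set 265 − 6P = 5P + 166 → P* = $9, Q* = 211.
With the tax collected from producers, supply shifts: Qs = 5(P − 11) + 166.
New equilibrium: consumers pay $14, producers receive $3, Q = 181. (Wedge: Pb − Ps = 11.)
The less price-elastic side of the market bears the larger share of a per-unit tax.

Consumers pay $14; producers receive $3; quantity = 181.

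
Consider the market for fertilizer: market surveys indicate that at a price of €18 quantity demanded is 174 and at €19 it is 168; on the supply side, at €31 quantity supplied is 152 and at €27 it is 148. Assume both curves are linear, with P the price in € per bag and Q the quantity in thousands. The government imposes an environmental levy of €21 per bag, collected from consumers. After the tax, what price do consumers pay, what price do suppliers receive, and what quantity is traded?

Demand slope: (168 − 174)/(19 − 18) = -6, so Qd = 282 − 6P.
Supply slope: (148 − 152)/(27 − 31) = 1, so Qs = P + 121.
Without the tax, 282 − 6P = P + 121 gives 7P = 161, so P* = €23 and Q* = 144.
With the tax collected from consumers, demand (in seller-price terms) shifts: Qd = 282 − 6(P + 21).
Solving gives Q = 126 with consumers paying €26 and suppliers receiving €5 (the €21 wedge).
The less price-elastic side of the market bears the larger share of a per-unit tax.

Consumers pay €26; suppliers receive €5; quantity = 126.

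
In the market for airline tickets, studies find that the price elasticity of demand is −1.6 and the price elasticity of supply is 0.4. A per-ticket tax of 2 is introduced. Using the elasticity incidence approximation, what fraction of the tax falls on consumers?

Incidence ratio: consumers' share ≈ εs / (εs + |εd|) = 0.4 / (0.4 + 1.6) = 0.2.
Supply is the less elastic side, so consumers bear the smaller share.

Consumers' share ≈ 0.2.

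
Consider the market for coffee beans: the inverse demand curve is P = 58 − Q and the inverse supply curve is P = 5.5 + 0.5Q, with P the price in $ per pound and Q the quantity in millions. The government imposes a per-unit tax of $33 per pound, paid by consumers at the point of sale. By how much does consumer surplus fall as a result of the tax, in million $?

Consumer surplus falls by $528 million.

Rewrite in direct form: Qd = 58 − P and Qs = 2P − 11.
Before the tax: set 58 − P = 2P − 11 → P* = $23, Q* = 35.
With the tax collected from consumers, demand (in seller-price terms) shifts: Qd = 58 − (P + 33).
Solving gives Q = 13 with consumers paying $45 and sellers receiving $12 (the $33 wedge).
ΔCS is the trapezoid between Q = 13 and Q = 35 of height $22: ½ · (35 + 13) · 22 = $528.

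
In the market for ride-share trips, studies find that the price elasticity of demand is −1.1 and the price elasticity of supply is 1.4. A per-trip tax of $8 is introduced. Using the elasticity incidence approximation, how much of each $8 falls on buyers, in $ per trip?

Buyers bear ≈ $4.48 per trip.

Incidence ratio: buyers' share ≈ εs / (εs + |εd|) = 1.4 / (1.4 + 1.1) = 0.56.
So buyers bear ≈ 0.56 × $8 = $4.48; producers bear $3.52.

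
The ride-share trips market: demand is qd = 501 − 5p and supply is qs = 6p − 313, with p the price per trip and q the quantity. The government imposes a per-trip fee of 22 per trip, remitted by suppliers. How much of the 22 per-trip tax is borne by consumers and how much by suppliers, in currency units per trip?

Consumers bear 12 per trip; suppliers bear 10 per trip.

Without the tax, 501 − 5p = 6p − 313 gives 11p = 814, so p* = 74 and q* = 131.
With the tax collected from suppliers, supply shifts: qs = 6(p − 22) − 313.
Solving gives q = 71 with consumers paying 86 and suppliers receiving 64 (the 22 wedge).
Burden on consumers: 12; on suppliers: 10. (They sum to 22.)
The less price-elastic side of the market bears the larger share of a per-unit tax.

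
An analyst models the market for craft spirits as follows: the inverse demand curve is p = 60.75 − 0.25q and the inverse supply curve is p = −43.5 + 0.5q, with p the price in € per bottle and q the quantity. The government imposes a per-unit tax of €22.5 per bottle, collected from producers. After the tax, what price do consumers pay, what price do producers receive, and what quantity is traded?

Consumers pay €33.5; producers receive €11; quantity = 109.

Inverting to q(p) form: qd = 243 − 4p; qs = 2p + 87.
Without the tax, 243 − 4p = 2p + 87 gives 6p = 156, so p* = €26 and q* = 139.
With the tax collected from producers, supply shifts: qs = 2(p − 22.5) + 87.
New equilibrium: consumers pay €33.5, producers receive €11, q = 109. (Wedge: pb − ps = 22.5.)
The less price-elastic side of the market bears the larger share of a per-unit tax.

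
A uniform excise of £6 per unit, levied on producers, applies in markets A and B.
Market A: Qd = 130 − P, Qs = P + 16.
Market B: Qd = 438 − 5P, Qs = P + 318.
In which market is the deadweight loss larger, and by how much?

Market B, by £6.

Market A: pre-tax P* = £57, Q* = 73; post-tax Q = 70; deadweight loss = £9.
Market B: pre-tax P* = £20, Q* = 338; post-tax Q = 333; deadweight loss = £15.
Difference: £9 vs £15 → market B is larger by £6.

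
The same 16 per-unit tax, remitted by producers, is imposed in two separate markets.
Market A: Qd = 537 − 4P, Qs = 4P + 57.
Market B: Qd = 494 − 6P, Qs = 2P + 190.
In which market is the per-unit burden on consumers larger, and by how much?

Market A, by 4.

Market A: pre-tax P* = 60, Q* = 297; post-tax Q = 265; per-unit burden on consumers = 8.
Market B: pre-tax P* = 38, Q* = 266; post-tax Q = 242; per-unit burden on consumers = 4.
Difference: 8 vs 4 → market A is larger by 4.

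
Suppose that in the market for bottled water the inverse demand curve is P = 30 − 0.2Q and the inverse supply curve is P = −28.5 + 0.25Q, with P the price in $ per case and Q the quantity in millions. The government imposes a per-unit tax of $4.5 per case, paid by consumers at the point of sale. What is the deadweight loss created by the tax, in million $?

Deadweight loss = $22.5 million.

Inverting to Q(P) form: Qd = 150 − 5P; Qs = 4P + 114.
Without the tax, 150 − 5P = 4P + 114 gives 9P = 36, so P* = $4 and Q* = 130.
With the tax collected from consumers, demand (in seller-price terms) shifts: Qd = 150 − 5(P + 4.5).
New equilibrium: consumers pay $6, producers receive $1.5, Q = 120. (Wedge: Pb − Ps = 4.5.)
Quantity falls by |ΔQ| = |130 − 120| = 10.
DWL = ½ · t · |ΔQ| = ½ · 4.5 · 10 = $22.5.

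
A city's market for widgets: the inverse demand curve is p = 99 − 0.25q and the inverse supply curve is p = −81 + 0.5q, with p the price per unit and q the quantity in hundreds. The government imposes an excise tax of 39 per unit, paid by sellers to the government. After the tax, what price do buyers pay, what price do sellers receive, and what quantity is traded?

Buyers pay 52; sellers receive 13; quantity = 188.

Rewrite in direct form: qd = 396 − 4p and qs = 2p + 162.
Without the tax, 396 − 4p = 2p + 162 gives 6p = 234, so p* = 39 and q* = 240.
With the tax collected from sellers, supply shifts: qs = 2(p − 39) + 162.
New equilibrium: buyers pay 52, sellers receive 13, q = 188. (Wedge: pb − ps = 39.)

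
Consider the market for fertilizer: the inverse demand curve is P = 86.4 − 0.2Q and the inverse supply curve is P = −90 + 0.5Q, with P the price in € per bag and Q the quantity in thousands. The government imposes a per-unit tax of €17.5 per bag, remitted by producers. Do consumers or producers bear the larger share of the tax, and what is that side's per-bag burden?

Inverting to Q(P) form: Qd = 432 − 5P; Qs = 2P + 180.
Without the tax, 432 − 5P = 2P + 180 gives 7P = 252, so P* = €36 and Q* = 252.
With the tax collected from producers, supply shifts: Qs = 2(P − 17.5) + 180.
Solving gives Q = 227 with consumers paying €41 and producers receiving €23.5 (the €17.5 wedge).
Per-bag burden: consumers €5, producers €12.5.
Producers take the larger share because supply is less price-elastic here (demand slope 5 vs supply slope 2).
The less price-elastic side of the market bears the larger share of a per-unit tax.

Producers bear the larger share: €12.5 per bag.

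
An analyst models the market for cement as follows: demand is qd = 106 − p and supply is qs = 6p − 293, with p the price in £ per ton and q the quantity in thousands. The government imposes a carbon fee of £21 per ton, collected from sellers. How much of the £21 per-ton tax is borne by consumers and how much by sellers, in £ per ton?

Consumers bear £18 per ton; sellers bear £3 per ton.

Without the tax, 106 − p = 6p − 293 gives 7p = 399, so p* = £57 and q* = 49.
With the tax collected from sellers, supply shifts: qs = 6(p − 21) − 293.
New equilibrium: consumers pay £75, sellers receive £54, q = 31. (Wedge: pb − ps = 21.)
Burden on consumers: £18; on sellers: £3. (They sum to £21.)
The less price-elastic side of the market bears the larger share of a per-unit tax.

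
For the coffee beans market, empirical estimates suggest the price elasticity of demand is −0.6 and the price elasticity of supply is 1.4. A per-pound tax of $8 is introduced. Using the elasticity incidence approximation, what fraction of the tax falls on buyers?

Buyers' share ≈ 0.7.

Incidence ratio: buyers' share ≈ εs / (εs + |εd|) = 1.4 / (1.4 + 0.6) = 0.7.
Supply is the more elastic side, so buyers bear the larger share.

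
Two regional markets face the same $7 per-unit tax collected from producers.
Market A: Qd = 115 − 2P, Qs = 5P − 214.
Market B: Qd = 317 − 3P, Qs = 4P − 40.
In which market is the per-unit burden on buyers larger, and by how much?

Market A, by $1.

Market A: pre-tax P* = $47, Q* = 21; post-tax Q = 11; per-unit burden on buyers = $5.
Market B: pre-tax P* = $51, Q* = 164; post-tax Q = 152; per-unit burden on buyers = $4.
Difference: $5 vs $4 → market A is larger by $1.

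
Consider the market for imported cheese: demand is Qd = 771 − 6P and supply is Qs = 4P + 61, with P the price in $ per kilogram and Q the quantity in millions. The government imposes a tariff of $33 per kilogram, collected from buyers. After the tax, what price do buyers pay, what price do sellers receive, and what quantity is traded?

Buyers pay $84.2; sellers receive $51.2; quantity = 265.8.

Without the tax, 771 − 6P = 4P + 61 gives 10P = 710, so P* = $71 and Q* = 345.
With the tax collected from buyers, demand (in seller-price terms) shifts: Qd = 771 − 6(P + 33).
Solving gives Q = 265.8 with buyers paying $84.2 and sellers receiving $51.2 (the $33 wedge).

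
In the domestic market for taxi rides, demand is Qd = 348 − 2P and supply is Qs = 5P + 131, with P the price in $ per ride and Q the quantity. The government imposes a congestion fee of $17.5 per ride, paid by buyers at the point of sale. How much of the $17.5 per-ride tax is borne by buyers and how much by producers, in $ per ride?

Without the tax, 348 − 2P = 5P + 131 gives 7P = 217, so P* = $31 and Q* = 286.
With the tax collected from buyers, demand (in seller-price terms) shifts: Qd = 348 − 2(P + 17.5).
New equilibrium: buyers pay $43.5, producers receive $26, Q = 261. (Wedge: Pb − Ps = 17.5.)
Burden on buyers: $12.5; on producers: $5. (They sum to $17.5.)
The less price-elastic side of the market bears the larger share of a per-unit tax.

Buyers bear $12.5 per ride; producers bear $5 per ride.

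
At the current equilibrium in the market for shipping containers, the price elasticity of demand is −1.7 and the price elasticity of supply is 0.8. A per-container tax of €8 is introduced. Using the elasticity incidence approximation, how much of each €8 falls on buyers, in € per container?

Buyers bear ≈ €2.56 per container.

Incidence ratio: buyers' share ≈ εs / (εs + |εd|) = 0.8 / (0.8 + 1.7) = 0.32.
So buyers bear ≈ 0.32 × €8 = €2.56; suppliers bear €5.44.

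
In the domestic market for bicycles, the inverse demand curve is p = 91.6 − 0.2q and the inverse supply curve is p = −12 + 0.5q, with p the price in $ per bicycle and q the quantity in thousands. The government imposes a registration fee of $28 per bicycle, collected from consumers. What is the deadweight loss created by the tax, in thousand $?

Deadweight loss = $560 thousand.

Rewrite in direct form: qd = 458 − 5p and qs = 2p + 24.
Before the tax: set 458 − 5p = 2p + 24 → p* = $62, q* = 148.
With the tax collected from consumers, demand (in seller-price terms) shifts: qd = 458 − 5(p + 28).
Solving gives q = 108 with consumers paying $70 and producers receiving $42 (the $28 wedge).
Quantity falls by |ΔQ| = |148 − 108| = 40.
DWL = ½ · t · |ΔQ| = ½ · 28 · 40 = $560.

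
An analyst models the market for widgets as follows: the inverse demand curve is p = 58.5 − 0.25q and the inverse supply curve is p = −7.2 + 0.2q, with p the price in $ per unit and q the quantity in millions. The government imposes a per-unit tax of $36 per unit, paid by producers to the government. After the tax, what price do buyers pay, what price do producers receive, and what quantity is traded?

Buyers pay $42; producers receive $6; quantity = 66.

Rewrite in direct form: qd = 234 − 4p and qs = 5p + 36.
Before the tax: set 234 − 4p = 5p + 36 → p* = $22, q* = 146.
With the tax collected from producers, supply shifts: qs = 5(p − 36) + 36.
Solving gives q = 66 with buyers paying $42 and producers receiving $6 (the $36 wedge).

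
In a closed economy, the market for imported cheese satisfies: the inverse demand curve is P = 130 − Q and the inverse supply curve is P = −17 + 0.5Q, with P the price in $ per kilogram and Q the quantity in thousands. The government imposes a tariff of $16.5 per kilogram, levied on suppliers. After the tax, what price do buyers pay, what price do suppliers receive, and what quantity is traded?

Buyers pay $43; suppliers receive $26.5; quantity = 87.

Rewrite in direct form: Qd = 130 − P and Qs = 2P + 34.
Without the tax, 130 − P = 2P + 34 gives 3P = 96, so P* = $32 and Q* = 98.
With the tax collected from suppliers, supply shifts: Qs = 2(P − 16.5) + 34.
Solving gives Q = 87 with buyers paying $43 and suppliers receiving $26.5 (the $16.5 wedge).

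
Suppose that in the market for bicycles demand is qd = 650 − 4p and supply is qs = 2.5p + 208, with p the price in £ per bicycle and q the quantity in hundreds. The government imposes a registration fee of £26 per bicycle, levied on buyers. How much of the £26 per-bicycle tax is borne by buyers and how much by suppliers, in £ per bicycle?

Before the tax: set 650 − 4p = 2.5p + 208 → p* = £68, q* = 378.
With the tax collected from buyers, demand (in seller-price terms) shifts: qd = 650 − 4(p + 26).
New equilibrium: buyers pay £78, suppliers receive £52, q = 338. (Wedge: pb − ps = 26.)
Burden on buyers: £10; on suppliers: £16. (They sum to £26.)

Buyers bear £10 per bicycle; suppliers bear £16 per bicycle.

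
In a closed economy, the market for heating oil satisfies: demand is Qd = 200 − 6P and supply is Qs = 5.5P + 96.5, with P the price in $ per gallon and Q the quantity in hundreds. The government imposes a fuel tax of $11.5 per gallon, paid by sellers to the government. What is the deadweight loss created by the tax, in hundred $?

Deadweight loss = $189.75 hundred.

Before the tax: set 200 − 6P = 5.5P + 96.5 → P* = $9, Q* = 146.
With the tax collected from sellers, supply shifts: Qs = 5.5(P − 11.5) + 96.5.
New equilibrium: consumers pay $14.5, sellers receive $3, Q = 113. (Wedge: Pb − Ps = 11.5.)
Quantity falls by |ΔQ| = |146 − 113| = 33.
DWL = ½ · t · |ΔQ| = ½ · 11.5 · 33 = $189.75.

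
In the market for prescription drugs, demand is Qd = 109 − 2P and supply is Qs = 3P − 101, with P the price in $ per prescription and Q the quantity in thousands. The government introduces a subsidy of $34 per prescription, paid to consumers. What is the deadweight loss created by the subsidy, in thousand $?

Without the subsidy, 109 − 2P = 3P − 101 gives 5P = 210, so P* = $42 and Q* = 25.
With a per-unit subsidy paid to consumers, each effectively pays P − 34, so demand becomes Qd = 109 − 2(P − 34).
New equilibrium: consumers pay $21.6, producers receive $55.6, Q = 65.8. (Wedge: Pb − Ps = −34.)
Quantity rises by |ΔQ| = |25 − 65.8| = 40.8.
DWL = ½ · t · |ΔQ| = ½ · 34 · 40.8 = $693.6.

Deadweight loss = $693.6 thousand.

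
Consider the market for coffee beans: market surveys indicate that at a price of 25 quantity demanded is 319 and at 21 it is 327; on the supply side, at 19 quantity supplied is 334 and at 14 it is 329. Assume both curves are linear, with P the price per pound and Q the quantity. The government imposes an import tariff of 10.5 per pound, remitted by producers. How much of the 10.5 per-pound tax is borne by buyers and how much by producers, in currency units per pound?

Demand slope: (327 − 319)/(21 − 25) = -2, so Qd = 369 − 2P.
Supply slope: (329 − 334)/(14 − 19) = 1, so Qs = P + 315.
Before the tax: set 369 − 2P = P + 315 → P* = 18, Q* = 333.
With the tax collected from producers, supply shifts: Qs = (P − 10.5) + 315.
New equilibrium: buyers pay 21.5, producers receive 11, Q = 326. (Wedge: Pb − Ps = 10.5.)
Burden on buyers: 3.5; on producers: 7. (They sum to 10.5.)
The less price-elastic side of the market bears the larger share of a per-unit tax.

Buyers bear 3.5 per pound; producers bear 7 per pound.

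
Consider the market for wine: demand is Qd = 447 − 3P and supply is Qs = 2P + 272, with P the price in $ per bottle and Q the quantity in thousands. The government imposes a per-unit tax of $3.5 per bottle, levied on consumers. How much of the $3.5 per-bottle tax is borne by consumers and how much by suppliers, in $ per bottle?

Consumers bear $1.4 per bottle; suppliers bear $2.1 per bottle.

Before the tax: set 447 − 3P = 2P + 272 → P* = $35, Q* = 342.
With the tax collected from consumers, demand (in seller-price terms) shifts: Qd = 447 − 3(P + 3.5).
New equilibrium: consumers pay $36.4, suppliers receive $32.9, Q = 337.8. (Wedge: Pb − Ps = 3.5.)
Burden on consumers: $1.4; on suppliers: $2.1. (They sum to $3.5.)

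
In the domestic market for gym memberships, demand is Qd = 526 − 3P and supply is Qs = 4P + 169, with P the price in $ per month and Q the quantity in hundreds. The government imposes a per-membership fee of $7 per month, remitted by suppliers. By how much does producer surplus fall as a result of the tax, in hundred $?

Producer surplus falls by $1101 hundred.

Without the tax, 526 − 3P = 4P + 169 gives 7P = 357, so P* = $51 and Q* = 373.
With the tax collected from suppliers, supply shifts: Qs = 4(P − 7) + 169.
Solving gives Q = 361 with consumers paying $55 and suppliers receiving $48 (the $7 wedge).
ΔPS is the trapezoid between Q = 361 and Q = 373 of height $3: ½ · (373 + 361) · 3 = $1101.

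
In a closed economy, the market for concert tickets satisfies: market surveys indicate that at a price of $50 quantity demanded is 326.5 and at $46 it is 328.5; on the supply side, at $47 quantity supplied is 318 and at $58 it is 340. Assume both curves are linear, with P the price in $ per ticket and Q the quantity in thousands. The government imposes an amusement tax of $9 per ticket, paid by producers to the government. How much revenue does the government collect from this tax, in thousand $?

Demand slope: (328.5 − 326.5)/(46 − 50) = -0.5, so Qd = 351.5 − 0.5P.
Supply slope: (340 − 318)/(58 − 47) = 2, so Qs = 2P + 224.
Before the tax: set 351.5 − 0.5P = 2P + 224 → P* = $51, Q* = 326.
With the tax collected from producers, supply shifts: Qs = 2(P − 9) + 224.
Solving gives Q = 322.4 with buyers paying $58.2 and producers receiving $49.2 (the $9 wedge).
Revenue = t · Q = 9 · 322.4 = $2901.6.

Tax revenue = $2901.6 thousand.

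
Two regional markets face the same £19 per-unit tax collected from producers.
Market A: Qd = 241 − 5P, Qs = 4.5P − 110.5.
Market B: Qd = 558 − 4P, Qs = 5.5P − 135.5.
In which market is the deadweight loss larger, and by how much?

Market A: pre-tax P* = £37, Q* = 56; post-tax Q = 11; deadweight loss = £427.5.
Market B: pre-tax P* = £73, Q* = 266; post-tax Q = 222; deadweight loss = £418.
Difference: £427.5 vs £418 → market A is larger by £9.5.

Market A, by £9.5.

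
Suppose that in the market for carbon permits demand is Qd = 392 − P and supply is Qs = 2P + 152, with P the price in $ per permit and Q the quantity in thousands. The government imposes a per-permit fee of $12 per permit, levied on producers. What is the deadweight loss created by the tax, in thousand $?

Deadweight loss = $48 thousand.

Without the tax, 392 − P = 2P + 152 gives 3P = 240, so P* = $80 and Q* = 312.
With the tax collected from producers, supply shifts: Qs = 2(P − 12) + 152.
New equilibrium: buyers pay $88, producers receive $76, Q = 304. (Wedge: Pb − Ps = 12.)
Quantity falls by |ΔQ| = |312 − 304| = 8.
DWL = ½ · t · |ΔQ| = ½ · 12 · 8 = $48.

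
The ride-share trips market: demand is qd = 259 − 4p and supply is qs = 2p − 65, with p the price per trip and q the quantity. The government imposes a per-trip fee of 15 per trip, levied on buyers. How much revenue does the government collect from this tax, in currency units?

Tax revenue = 345.

Before the tax: set 259 − 4p = 2p − 65 → p* = 54, q* = 43.
With the tax collected from buyers, demand (in seller-price terms) shifts: qd = 259 − 4(p + 15).
Solving gives q = 23 with buyers paying 59 and producers receiving 44 (the 15 wedge).
Revenue = t · Q = 15 · 23 = 345.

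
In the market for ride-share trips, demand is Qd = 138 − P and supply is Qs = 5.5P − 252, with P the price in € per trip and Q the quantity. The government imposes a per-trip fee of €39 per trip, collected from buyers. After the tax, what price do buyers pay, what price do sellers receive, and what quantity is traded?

Buyers pay €93; sellers receive €54; quantity = 45.

Before the tax: set 138 − P = 5.5P − 252 → P* = €60, Q* = 78.
With the tax collected from buyers, demand (in seller-price terms) shifts: Qd = 138 − (P + 39).
New equilibrium: buyers pay €93, sellers receive €54, Q = 45. (Wedge: Pb − Ps = 39.)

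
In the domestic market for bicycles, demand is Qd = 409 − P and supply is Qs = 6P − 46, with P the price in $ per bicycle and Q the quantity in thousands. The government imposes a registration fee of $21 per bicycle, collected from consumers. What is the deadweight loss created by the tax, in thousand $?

Without the tax, 409 − P = 6P − 46 gives 7P = 455, so P* = $65 and Q* = 344.
With the tax collected from consumers, demand (in seller-price terms) shifts: Qd = 409 − (P + 21).
Solving gives Q = 326 with consumers paying $83 and suppliers receiving $62 (the $21 wedge).
Quantity falls by |ΔQ| = |344 − 326| = 18.
DWL = ½ · t · |ΔQ| = ½ · 21 · 18 = $189.

Deadweight loss = $189 thousand.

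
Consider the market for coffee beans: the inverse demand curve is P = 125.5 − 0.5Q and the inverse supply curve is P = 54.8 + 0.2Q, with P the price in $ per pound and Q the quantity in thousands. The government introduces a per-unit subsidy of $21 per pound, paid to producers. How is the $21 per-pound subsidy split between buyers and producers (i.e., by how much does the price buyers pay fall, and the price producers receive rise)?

Rewrite in direct form: Qd = 251 − 2P and Qs = 5P − 274.
Without the subsidy, 251 − 2P = 5P − 274 gives 7P = 525, so P* = $75 and Q* = 101.
With a per-unit subsidy paid to producers, each receives P + 21 per unit sold, so supply becomes Qs = 5(P + 21) − 274.
New equilibrium: buyers pay $60, producers receive $81, Q = 131. (Wedge: Pb − Ps = −21.)
Gain to buyers: $15; to producers: $6. (They sum to $21.)

Buyers gain $15 per pound; producers gain $6 per pound.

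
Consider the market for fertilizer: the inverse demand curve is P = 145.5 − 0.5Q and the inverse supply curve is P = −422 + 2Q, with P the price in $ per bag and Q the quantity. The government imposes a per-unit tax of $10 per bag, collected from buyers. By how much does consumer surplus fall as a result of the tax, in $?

Rewrite in direct form: Qd = 291 − 2P and Qs = 0.5P + 211.
Before the tax: set 291 − 2P = 0.5P + 211 → P* = $32, Q* = 227.
With the tax collected from buyers, demand (in seller-price terms) shifts: Qd = 291 − 2(P + 10).
New equilibrium: buyers pay $34, producers receive $24, Q = 223. (Wedge: Pb − Ps = 10.)
ΔCS is the trapezoid between Q = 223 and Q = 227 of height $2: ½ · (227 + 223) · 2 = $450.

Consumer surplus falls by $450.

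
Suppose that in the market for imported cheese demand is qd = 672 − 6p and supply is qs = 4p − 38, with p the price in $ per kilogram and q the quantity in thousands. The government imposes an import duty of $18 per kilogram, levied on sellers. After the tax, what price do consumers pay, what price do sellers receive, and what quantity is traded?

Consumers pay $78.2; sellers receive $60.2; quantity = 202.8.

Without the tax, 672 − 6p = 4p − 38 gives 10p = 710, so p* = $71 and q* = 246.
With the tax collected from sellers, supply shifts: qs = 4(p − 18) − 38.
Solving gives q = 202.8 with consumers paying $78.2 and sellers receiving $60.2 (the $18 wedge).
The less price-elastic side of the market bears the larger share of a per-unit tax.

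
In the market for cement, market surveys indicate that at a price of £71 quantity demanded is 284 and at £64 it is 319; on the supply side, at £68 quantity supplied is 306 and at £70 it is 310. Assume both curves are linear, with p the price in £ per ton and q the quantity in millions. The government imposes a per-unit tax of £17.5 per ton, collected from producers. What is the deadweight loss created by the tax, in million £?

Demand slope: (319 − 284)/(64 − 71) = -5, so qd = 639 − 5p.
Supply slope: (310 − 306)/(70 − 68) = 2, so qs = 2p + 170.
Without the tax, 639 − 5p = 2p + 170 gives 7p = 469, so p* = £67 and q* = 304.
With the tax collected from producers, supply shifts: qs = 2(p − 17.5) + 170.
Solving gives q = 279 with consumers paying £72 and producers receiving £54.5 (the £17.5 wedge).
Quantity falls by |ΔQ| = |304 − 279| = 25.
DWL = ½ · t · |ΔQ| = ½ · 17.5 · 25 = £218.75.

Deadweight loss = £218.75 million.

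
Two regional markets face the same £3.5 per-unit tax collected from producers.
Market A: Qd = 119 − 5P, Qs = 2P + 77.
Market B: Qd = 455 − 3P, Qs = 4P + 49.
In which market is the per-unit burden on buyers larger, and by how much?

Market A: pre-tax P* = £6, Q* = 89; post-tax Q = 84; per-unit burden on buyers = £1.
Market B: pre-tax P* = £58, Q* = 281; post-tax Q = 275; per-unit burden on buyers = £2.
Difference: £1 vs £2 → market B is larger by £1.

Market B, by £1.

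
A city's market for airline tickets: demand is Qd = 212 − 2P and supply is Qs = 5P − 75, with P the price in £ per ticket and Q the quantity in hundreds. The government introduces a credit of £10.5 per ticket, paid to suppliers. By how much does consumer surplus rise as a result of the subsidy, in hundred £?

Consumer surplus rises by £1031.25 hundred.

Without the subsidy, 212 − 2P = 5P − 75 gives 7P = 287, so P* = £41 and Q* = 130.
With a per-unit subsidy paid to suppliers, each receives P + 10.5 per unit sold, so supply becomes Qs = 5(P + 10.5) − 75.
New equilibrium: consumers pay £33.5, suppliers receive £44, Q = 145. (Wedge: Pb − Ps = −10.5.)
ΔCS is the trapezoid between Q = 145 and Q = 130 of height £7.5: ½ · (130 + 145) · 7.5 = £1031.25.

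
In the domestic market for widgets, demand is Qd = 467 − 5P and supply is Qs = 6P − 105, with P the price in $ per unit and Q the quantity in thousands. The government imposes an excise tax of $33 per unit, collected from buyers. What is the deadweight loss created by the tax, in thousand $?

Deadweight loss = $1485 thousand.

Before the tax: set 467 − 5P = 6P − 105 → P* = $52, Q* = 207.
With the tax collected from buyers, demand (in seller-price terms) shifts: Qd = 467 − 5(P + 33).
New equilibrium: buyers pay $70, suppliers receive $37, Q = 117. (Wedge: Pb − Ps = 33.)
Quantity falls by |ΔQ| = |207 − 117| = 90.
DWL = ½ · t · |ΔQ| = ½ · 33 · 90 = $1485.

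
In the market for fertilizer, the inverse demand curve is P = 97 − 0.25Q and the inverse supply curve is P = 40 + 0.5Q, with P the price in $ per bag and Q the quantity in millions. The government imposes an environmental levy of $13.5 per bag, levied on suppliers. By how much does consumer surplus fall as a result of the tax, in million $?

Inverting to Q(P) form: Qd = 388 − 4P; Qs = 2P − 80.
Before the tax: set 388 − 4P = 2P − 80 → P* = $78, Q* = 76.
With the tax collected from suppliers, supply shifts: Qs = 2(P − 13.5) − 80.
Solving gives Q = 58 with consumers paying $82.5 and suppliers receiving $69 (the $13.5 wedge).
ΔCS is the trapezoid between Q = 58 and Q = 76 of height $4.5: ½ · (76 + 58) · 4.5 = $301.5.

Consumer surplus falls by $301.5 million.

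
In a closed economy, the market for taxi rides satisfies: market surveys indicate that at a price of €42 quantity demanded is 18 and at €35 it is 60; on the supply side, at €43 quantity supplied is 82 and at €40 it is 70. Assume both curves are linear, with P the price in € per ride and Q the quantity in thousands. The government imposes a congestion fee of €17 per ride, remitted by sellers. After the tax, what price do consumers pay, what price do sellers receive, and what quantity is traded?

Demand slope: (60 − 18)/(35 − 42) = -6, so Qd = 270 − 6P.
Supply slope: (70 − 82)/(40 − 43) = 4, so Qs = 4P − 90.
Without the tax, 270 − 6P = 4P − 90 gives 10P = 360, so P* = €36 and Q* = 54.
With the tax collected from sellers, supply shifts: Qs = 4(P − 17) − 90.
Solving gives Q = 13.2 with consumers paying €42.8 and sellers receiving €25.8 (the €17 wedge).
The less price-elastic side of the market bears the larger share of a per-unit tax.

Consumers pay €42.8; sellers receive €25.8; quantity = 13.2.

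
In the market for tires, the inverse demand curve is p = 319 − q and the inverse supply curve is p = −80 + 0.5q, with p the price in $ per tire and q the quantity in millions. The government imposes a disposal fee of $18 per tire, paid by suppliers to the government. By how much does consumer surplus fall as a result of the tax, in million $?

Rewrite in direct form: qd = 319 − p and qs = 2p + 160.
Without the tax, 319 − p = 2p + 160 gives 3p = 159, so p* = $53 and q* = 266.
With the tax collected from suppliers, supply shifts: qs = 2(p − 18) + 160.
Solving gives q = 254 with buyers paying $65 and suppliers receiving $47 (the $18 wedge).
ΔCS is the trapezoid between Q = 254 and Q = 266 of height $12: ½ · (266 + 254) · 12 = $3120.

Consumer surplus falls by $3120 million.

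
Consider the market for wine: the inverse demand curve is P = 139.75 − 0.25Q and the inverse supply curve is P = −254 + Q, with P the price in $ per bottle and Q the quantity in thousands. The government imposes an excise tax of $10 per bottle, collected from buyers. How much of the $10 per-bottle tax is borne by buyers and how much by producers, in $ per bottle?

Inverting to Q(P) form: Qd = 559 − 4P; Qs = P + 254.
Without the tax, 559 − 4P = P + 254 gives 5P = 305, so P* = $61 and Q* = 315.
With the tax collected from buyers, demand (in seller-price terms) shifts: Qd = 559 − 4(P + 10).
Solving gives Q = 307 with buyers paying $63 and producers receiving $53 (the $10 wedge).
Burden on buyers: $2; on producers: $8. (They sum to $10.)

Buyers bear $2 per bottle; producers bear $8 per bottle.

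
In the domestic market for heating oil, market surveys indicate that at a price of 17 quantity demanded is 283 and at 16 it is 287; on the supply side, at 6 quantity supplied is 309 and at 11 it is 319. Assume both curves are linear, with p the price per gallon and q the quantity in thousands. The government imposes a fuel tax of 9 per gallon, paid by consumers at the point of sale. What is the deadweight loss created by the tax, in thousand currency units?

Demand slope: (287 − 283)/(16 − 17) = -4, so qd = 351 − 4p.
Supply slope: (319 − 309)/(11 − 6) = 2, so qs = 2p + 297.
Before the tax: set 351 − 4p = 2p + 297 → p* = 9, q* = 315.
With the tax collected from consumers, demand (in seller-price terms) shifts: qd = 351 − 4(p + 9).
Solving gives q = 303 with consumers paying 12 and producers receiving 3 (the 9 wedge).
Quantity falls by |ΔQ| = |315 − 303| = 12.
DWL = ½ · t · |ΔQ| = ½ · 9 · 12 = 54.

Deadweight loss = 54 thousand.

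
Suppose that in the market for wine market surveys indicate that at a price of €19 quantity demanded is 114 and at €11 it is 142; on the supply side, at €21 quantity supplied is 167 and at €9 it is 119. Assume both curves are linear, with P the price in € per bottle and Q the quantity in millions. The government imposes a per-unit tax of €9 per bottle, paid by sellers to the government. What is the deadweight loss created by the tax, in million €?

Demand slope: (142 − 114)/(11 − 19) = -3.5, so Qd = 180.5 − 3.5P.
Supply slope: (119 − 167)/(9 − 21) = 4, so Qs = 4P + 83.
Before the tax: set 180.5 − 3.5P = 4P + 83 → P* = €13, Q* = 135.
With the tax collected from sellers, supply shifts: Qs = 4(P − 9) + 83.
Solving gives Q = 118.2 with consumers paying €17.8 and sellers receiving €8.8 (the €9 wedge).
Quantity falls by |ΔQ| = |135 − 118.2| = 16.8.
DWL = ½ · t · |ΔQ| = ½ · 9 · 16.8 = €75.6.

Deadweight loss = €75.6 million.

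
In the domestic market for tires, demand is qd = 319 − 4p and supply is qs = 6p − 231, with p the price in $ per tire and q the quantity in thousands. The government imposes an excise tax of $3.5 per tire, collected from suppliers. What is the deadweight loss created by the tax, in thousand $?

Deadweight loss = $14.7 thousand.

Without the tax, 319 − 4p = 6p − 231 gives 10p = 550, so p* = $55 and q* = 99.
With the tax collected from suppliers, supply shifts: qs = 6(p − 3.5) − 231.
Solving gives q = 90.6 with buyers paying $57.1 and suppliers receiving $53.6 (the $3.5 wedge).
Quantity falls by |ΔQ| = |99 − 90.6| = 8.4.
DWL = ½ · t · |ΔQ| = ½ · 3.5 · 8.4 = $14.7.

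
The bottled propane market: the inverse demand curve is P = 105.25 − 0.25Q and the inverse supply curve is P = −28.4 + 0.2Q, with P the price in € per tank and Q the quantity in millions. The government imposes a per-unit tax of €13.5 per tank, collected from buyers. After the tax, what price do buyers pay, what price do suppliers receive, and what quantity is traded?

Buyers pay €38.5; suppliers receive €25; quantity = 267.

Rewrite in direct form: Qd = 421 − 4P and Qs = 5P + 142.
Before the tax: set 421 − 4P = 5P + 142 → P* = €31, Q* = 297.
With the tax collected from buyers, demand (in seller-price terms) shifts: Qd = 421 − 4(P + 13.5).
Solving gives Q = 267 with buyers paying €38.5 and suppliers receiving €25 (the €13.5 wedge).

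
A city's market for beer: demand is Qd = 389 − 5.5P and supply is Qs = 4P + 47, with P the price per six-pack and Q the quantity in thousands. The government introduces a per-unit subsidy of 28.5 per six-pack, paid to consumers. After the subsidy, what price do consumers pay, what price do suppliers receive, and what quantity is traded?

Consumers pay 24; suppliers receive 52.5; quantity = 257.

Without the subsidy, 389 − 5.5P = 4P + 47 gives 9.5P = 342, so P* = 36 and Q* = 191.
With a per-unit subsidy paid to consumers, each effectively pays P − 28.5, so demand becomes Qd = 389 − 5.5(P − 28.5).
New equilibrium: consumers pay 24, suppliers receive 52.5, Q = 257. (Wedge: Pb − Ps = −28.5.)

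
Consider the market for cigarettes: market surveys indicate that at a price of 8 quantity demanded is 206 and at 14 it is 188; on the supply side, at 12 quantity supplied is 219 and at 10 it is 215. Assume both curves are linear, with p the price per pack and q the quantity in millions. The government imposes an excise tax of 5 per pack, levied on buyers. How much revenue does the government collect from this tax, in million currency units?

Demand slope: (188 − 206)/(14 − 8) = -3, so qd = 230 − 3p.
Supply slope: (215 − 219)/(10 − 12) = 2, so qs = 2p + 195.
Before the tax: set 230 − 3p = 2p + 195 → p* = 7, q* = 209.
With the tax collected from buyers, demand (in seller-price terms) shifts: qd = 230 − 3(p + 5).
Solving gives q = 203 with buyers paying 9 and suppliers receiving 4 (the 5 wedge).
Revenue = t · Q = 5 · 203 = 1015.

Tax revenue = 1015 million.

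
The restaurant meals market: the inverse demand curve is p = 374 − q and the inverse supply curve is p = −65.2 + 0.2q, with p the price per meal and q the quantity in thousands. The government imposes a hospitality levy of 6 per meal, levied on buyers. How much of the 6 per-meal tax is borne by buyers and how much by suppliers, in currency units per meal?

Buyers bear 5 per meal; suppliers bear 1 per meal.

Rewrite in direct form: qd = 374 − p and qs = 5p + 326.
Before the tax: set 374 − p = 5p + 326 → p* = 8, q* = 366.
With the tax collected from buyers, demand (in seller-price terms) shifts: qd = 374 − (p + 6).
Solving gives q = 361 with buyers paying 13 and suppliers receiving 7 (the 6 wedge).
Burden on buyers: 5; on suppliers: 1. (They sum to 6.)
The less price-elastic side of the market bears the larger share of a per-unit tax.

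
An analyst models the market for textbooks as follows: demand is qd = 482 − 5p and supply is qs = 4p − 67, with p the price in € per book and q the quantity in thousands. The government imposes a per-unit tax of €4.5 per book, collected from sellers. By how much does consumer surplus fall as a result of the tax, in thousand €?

Before the tax: set 482 − 5p = 4p − 67 → p* = €61, q* = 177.
With the tax collected from sellers, supply shifts: qs = 4(p − 4.5) − 67.
New equilibrium: consumers pay €63, sellers receive €58.5, q = 167. (Wedge: pb − ps = 4.5.)
ΔCS is the trapezoid between Q = 167 and Q = 177 of height €2: ½ · (177 + 167) · 2 = €344.

Consumer surplus falls by €344 thousand.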